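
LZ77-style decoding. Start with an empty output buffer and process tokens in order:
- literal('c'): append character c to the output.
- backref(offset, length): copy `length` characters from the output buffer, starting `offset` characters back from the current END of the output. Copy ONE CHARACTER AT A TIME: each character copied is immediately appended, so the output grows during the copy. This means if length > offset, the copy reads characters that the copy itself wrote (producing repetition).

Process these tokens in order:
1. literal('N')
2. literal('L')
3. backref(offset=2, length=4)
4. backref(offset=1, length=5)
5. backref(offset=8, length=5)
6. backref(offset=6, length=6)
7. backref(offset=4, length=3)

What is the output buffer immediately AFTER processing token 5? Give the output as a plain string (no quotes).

Answer: NLNLNLLLLLLLNLLL

Derivation:
Token 1: literal('N'). Output: "N"
Token 2: literal('L'). Output: "NL"
Token 3: backref(off=2, len=4) (overlapping!). Copied 'NLNL' from pos 0. Output: "NLNLNL"
Token 4: backref(off=1, len=5) (overlapping!). Copied 'LLLLL' from pos 5. Output: "NLNLNLLLLLL"
Token 5: backref(off=8, len=5). Copied 'LNLLL' from pos 3. Output: "NLNLNLLLLLLLNLLL"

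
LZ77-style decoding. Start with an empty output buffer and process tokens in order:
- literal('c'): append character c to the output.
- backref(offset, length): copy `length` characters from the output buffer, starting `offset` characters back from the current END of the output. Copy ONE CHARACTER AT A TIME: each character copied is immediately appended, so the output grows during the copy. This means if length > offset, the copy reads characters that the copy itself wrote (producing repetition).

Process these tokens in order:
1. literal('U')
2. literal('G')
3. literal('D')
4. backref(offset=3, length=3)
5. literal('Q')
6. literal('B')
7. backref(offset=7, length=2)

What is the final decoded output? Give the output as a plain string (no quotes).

Token 1: literal('U'). Output: "U"
Token 2: literal('G'). Output: "UG"
Token 3: literal('D'). Output: "UGD"
Token 4: backref(off=3, len=3). Copied 'UGD' from pos 0. Output: "UGDUGD"
Token 5: literal('Q'). Output: "UGDUGDQ"
Token 6: literal('B'). Output: "UGDUGDQB"
Token 7: backref(off=7, len=2). Copied 'GD' from pos 1. Output: "UGDUGDQBGD"

Answer: UGDUGDQBGD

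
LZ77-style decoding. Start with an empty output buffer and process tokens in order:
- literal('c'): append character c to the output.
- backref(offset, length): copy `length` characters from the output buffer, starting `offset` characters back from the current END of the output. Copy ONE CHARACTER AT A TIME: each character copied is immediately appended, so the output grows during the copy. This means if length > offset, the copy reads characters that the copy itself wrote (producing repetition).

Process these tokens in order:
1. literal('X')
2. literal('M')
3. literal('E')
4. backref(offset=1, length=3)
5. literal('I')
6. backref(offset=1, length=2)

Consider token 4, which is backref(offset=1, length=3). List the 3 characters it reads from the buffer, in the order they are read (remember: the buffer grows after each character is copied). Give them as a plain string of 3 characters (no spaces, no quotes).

Answer: EEE

Derivation:
Token 1: literal('X'). Output: "X"
Token 2: literal('M'). Output: "XM"
Token 3: literal('E'). Output: "XME"
Token 4: backref(off=1, len=3). Buffer before: "XME" (len 3)
  byte 1: read out[2]='E', append. Buffer now: "XMEE"
  byte 2: read out[3]='E', append. Buffer now: "XMEEE"
  byte 3: read out[4]='E', append. Buffer now: "XMEEEE"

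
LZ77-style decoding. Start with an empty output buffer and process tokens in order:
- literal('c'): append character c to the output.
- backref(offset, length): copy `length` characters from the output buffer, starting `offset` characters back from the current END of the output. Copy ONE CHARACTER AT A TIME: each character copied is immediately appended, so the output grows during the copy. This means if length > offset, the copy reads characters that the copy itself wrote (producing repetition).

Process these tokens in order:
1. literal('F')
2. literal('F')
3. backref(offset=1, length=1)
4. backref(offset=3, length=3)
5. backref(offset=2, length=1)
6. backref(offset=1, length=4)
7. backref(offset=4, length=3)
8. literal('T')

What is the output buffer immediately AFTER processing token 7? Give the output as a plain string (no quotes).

Answer: FFFFFFFFFFFFFF

Derivation:
Token 1: literal('F'). Output: "F"
Token 2: literal('F'). Output: "FF"
Token 3: backref(off=1, len=1). Copied 'F' from pos 1. Output: "FFF"
Token 4: backref(off=3, len=3). Copied 'FFF' from pos 0. Output: "FFFFFF"
Token 5: backref(off=2, len=1). Copied 'F' from pos 4. Output: "FFFFFFF"
Token 6: backref(off=1, len=4) (overlapping!). Copied 'FFFF' from pos 6. Output: "FFFFFFFFFFF"
Token 7: backref(off=4, len=3). Copied 'FFF' from pos 7. Output: "FFFFFFFFFFFFFF"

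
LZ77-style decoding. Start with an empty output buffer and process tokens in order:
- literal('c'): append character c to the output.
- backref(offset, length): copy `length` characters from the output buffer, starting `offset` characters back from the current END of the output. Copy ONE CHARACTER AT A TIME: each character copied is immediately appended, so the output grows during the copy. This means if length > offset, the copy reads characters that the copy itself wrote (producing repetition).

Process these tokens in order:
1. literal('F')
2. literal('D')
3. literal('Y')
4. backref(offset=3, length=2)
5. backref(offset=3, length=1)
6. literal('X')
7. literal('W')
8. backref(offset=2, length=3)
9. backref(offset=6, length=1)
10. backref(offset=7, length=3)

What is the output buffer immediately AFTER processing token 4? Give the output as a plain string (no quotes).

Token 1: literal('F'). Output: "F"
Token 2: literal('D'). Output: "FD"
Token 3: literal('Y'). Output: "FDY"
Token 4: backref(off=3, len=2). Copied 'FD' from pos 0. Output: "FDYFD"

Answer: FDYFD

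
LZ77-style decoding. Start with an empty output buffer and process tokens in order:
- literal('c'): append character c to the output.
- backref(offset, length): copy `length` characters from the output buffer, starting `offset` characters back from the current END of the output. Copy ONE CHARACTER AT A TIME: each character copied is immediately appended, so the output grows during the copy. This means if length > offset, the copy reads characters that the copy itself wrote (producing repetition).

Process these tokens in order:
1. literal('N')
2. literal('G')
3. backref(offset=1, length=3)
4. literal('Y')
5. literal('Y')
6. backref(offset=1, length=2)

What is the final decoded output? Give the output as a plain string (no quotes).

Answer: NGGGGYYYY

Derivation:
Token 1: literal('N'). Output: "N"
Token 2: literal('G'). Output: "NG"
Token 3: backref(off=1, len=3) (overlapping!). Copied 'GGG' from pos 1. Output: "NGGGG"
Token 4: literal('Y'). Output: "NGGGGY"
Token 5: literal('Y'). Output: "NGGGGYY"
Token 6: backref(off=1, len=2) (overlapping!). Copied 'YY' from pos 6. Output: "NGGGGYYYY"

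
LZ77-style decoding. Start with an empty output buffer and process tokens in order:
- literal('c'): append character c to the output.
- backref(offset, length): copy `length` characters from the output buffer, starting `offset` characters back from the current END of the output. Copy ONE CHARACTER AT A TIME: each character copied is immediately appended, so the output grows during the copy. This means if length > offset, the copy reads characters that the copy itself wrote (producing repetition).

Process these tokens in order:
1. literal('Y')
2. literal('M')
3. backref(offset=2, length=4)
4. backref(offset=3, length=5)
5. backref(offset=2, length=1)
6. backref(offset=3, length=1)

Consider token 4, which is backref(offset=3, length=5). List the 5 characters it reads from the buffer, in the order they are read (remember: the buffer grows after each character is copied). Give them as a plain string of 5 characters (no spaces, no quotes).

Token 1: literal('Y'). Output: "Y"
Token 2: literal('M'). Output: "YM"
Token 3: backref(off=2, len=4) (overlapping!). Copied 'YMYM' from pos 0. Output: "YMYMYM"
Token 4: backref(off=3, len=5). Buffer before: "YMYMYM" (len 6)
  byte 1: read out[3]='M', append. Buffer now: "YMYMYMM"
  byte 2: read out[4]='Y', append. Buffer now: "YMYMYMMY"
  byte 3: read out[5]='M', append. Buffer now: "YMYMYMMYM"
  byte 4: read out[6]='M', append. Buffer now: "YMYMYMMYMM"
  byte 5: read out[7]='Y', append. Buffer now: "YMYMYMMYMMY"

Answer: MYMMY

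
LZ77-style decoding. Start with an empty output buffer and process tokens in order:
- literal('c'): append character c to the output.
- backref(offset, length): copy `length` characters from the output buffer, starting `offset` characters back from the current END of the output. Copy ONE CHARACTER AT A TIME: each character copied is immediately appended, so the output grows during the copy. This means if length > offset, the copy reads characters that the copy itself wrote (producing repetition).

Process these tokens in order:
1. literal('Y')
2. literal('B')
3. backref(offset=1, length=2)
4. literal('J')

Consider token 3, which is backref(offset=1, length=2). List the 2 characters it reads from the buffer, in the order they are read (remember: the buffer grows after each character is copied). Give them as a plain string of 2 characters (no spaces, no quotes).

Token 1: literal('Y'). Output: "Y"
Token 2: literal('B'). Output: "YB"
Token 3: backref(off=1, len=2). Buffer before: "YB" (len 2)
  byte 1: read out[1]='B', append. Buffer now: "YBB"
  byte 2: read out[2]='B', append. Buffer now: "YBBB"

Answer: BB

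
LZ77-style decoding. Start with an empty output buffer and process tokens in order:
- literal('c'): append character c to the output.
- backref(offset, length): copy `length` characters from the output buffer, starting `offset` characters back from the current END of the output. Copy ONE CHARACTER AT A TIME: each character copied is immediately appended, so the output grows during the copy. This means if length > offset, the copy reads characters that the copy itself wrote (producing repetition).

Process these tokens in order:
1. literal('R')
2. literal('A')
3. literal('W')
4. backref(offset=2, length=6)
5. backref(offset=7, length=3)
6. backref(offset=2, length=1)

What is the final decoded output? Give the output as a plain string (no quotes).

Token 1: literal('R'). Output: "R"
Token 2: literal('A'). Output: "RA"
Token 3: literal('W'). Output: "RAW"
Token 4: backref(off=2, len=6) (overlapping!). Copied 'AWAWAW' from pos 1. Output: "RAWAWAWAW"
Token 5: backref(off=7, len=3). Copied 'WAW' from pos 2. Output: "RAWAWAWAWWAW"
Token 6: backref(off=2, len=1). Copied 'A' from pos 10. Output: "RAWAWAWAWWAWA"

Answer: RAWAWAWAWWAWA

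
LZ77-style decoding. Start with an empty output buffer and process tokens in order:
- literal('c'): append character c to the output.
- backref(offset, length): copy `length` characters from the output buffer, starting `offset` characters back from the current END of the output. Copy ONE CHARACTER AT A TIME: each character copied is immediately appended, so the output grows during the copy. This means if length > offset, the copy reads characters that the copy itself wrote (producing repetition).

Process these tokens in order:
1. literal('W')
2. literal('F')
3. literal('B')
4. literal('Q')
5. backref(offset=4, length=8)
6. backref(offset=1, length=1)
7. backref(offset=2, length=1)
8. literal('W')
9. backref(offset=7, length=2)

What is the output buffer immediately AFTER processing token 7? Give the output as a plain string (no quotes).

Answer: WFBQWFBQWFBQQQ

Derivation:
Token 1: literal('W'). Output: "W"
Token 2: literal('F'). Output: "WF"
Token 3: literal('B'). Output: "WFB"
Token 4: literal('Q'). Output: "WFBQ"
Token 5: backref(off=4, len=8) (overlapping!). Copied 'WFBQWFBQ' from pos 0. Output: "WFBQWFBQWFBQ"
Token 6: backref(off=1, len=1). Copied 'Q' from pos 11. Output: "WFBQWFBQWFBQQ"
Token 7: backref(off=2, len=1). Copied 'Q' from pos 11. Output: "WFBQWFBQWFBQQQ"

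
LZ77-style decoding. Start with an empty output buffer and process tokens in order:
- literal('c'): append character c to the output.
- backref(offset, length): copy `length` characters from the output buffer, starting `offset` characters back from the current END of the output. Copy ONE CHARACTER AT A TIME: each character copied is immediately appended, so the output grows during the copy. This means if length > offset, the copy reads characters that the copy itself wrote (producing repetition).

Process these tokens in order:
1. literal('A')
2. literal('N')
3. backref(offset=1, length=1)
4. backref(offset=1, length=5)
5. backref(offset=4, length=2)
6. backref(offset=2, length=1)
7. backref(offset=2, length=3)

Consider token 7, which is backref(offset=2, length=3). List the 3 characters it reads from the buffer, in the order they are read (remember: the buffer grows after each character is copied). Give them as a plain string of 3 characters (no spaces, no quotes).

Token 1: literal('A'). Output: "A"
Token 2: literal('N'). Output: "AN"
Token 3: backref(off=1, len=1). Copied 'N' from pos 1. Output: "ANN"
Token 4: backref(off=1, len=5) (overlapping!). Copied 'NNNNN' from pos 2. Output: "ANNNNNNN"
Token 5: backref(off=4, len=2). Copied 'NN' from pos 4. Output: "ANNNNNNNNN"
Token 6: backref(off=2, len=1). Copied 'N' from pos 8. Output: "ANNNNNNNNNN"
Token 7: backref(off=2, len=3). Buffer before: "ANNNNNNNNNN" (len 11)
  byte 1: read out[9]='N', append. Buffer now: "ANNNNNNNNNNN"
  byte 2: read out[10]='N', append. Buffer now: "ANNNNNNNNNNNN"
  byte 3: read out[11]='N', append. Buffer now: "ANNNNNNNNNNNNN"

Answer: NNN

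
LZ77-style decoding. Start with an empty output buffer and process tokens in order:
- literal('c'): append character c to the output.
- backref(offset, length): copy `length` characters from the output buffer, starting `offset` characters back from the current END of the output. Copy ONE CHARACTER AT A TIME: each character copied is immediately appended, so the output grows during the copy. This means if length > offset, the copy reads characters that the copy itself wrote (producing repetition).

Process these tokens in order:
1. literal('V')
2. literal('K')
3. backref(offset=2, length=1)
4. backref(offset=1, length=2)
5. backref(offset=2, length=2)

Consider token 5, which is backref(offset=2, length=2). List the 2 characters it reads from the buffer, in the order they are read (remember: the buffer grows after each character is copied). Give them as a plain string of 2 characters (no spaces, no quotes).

Answer: VV

Derivation:
Token 1: literal('V'). Output: "V"
Token 2: literal('K'). Output: "VK"
Token 3: backref(off=2, len=1). Copied 'V' from pos 0. Output: "VKV"
Token 4: backref(off=1, len=2) (overlapping!). Copied 'VV' from pos 2. Output: "VKVVV"
Token 5: backref(off=2, len=2). Buffer before: "VKVVV" (len 5)
  byte 1: read out[3]='V', append. Buffer now: "VKVVVV"
  byte 2: read out[4]='V', append. Buffer now: "VKVVVVV"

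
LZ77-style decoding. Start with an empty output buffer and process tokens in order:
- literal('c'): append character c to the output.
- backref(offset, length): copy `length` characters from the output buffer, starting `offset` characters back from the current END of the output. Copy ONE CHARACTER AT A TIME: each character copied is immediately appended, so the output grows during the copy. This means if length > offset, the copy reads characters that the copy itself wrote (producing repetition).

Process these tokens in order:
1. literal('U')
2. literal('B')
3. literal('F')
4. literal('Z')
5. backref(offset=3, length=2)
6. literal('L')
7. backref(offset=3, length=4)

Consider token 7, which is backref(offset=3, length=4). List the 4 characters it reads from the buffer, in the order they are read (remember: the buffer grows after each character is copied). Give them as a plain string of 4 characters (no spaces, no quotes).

Answer: BFLB

Derivation:
Token 1: literal('U'). Output: "U"
Token 2: literal('B'). Output: "UB"
Token 3: literal('F'). Output: "UBF"
Token 4: literal('Z'). Output: "UBFZ"
Token 5: backref(off=3, len=2). Copied 'BF' from pos 1. Output: "UBFZBF"
Token 6: literal('L'). Output: "UBFZBFL"
Token 7: backref(off=3, len=4). Buffer before: "UBFZBFL" (len 7)
  byte 1: read out[4]='B', append. Buffer now: "UBFZBFLB"
  byte 2: read out[5]='F', append. Buffer now: "UBFZBFLBF"
  byte 3: read out[6]='L', append. Buffer now: "UBFZBFLBFL"
  byte 4: read out[7]='B', append. Buffer now: "UBFZBFLBFLB"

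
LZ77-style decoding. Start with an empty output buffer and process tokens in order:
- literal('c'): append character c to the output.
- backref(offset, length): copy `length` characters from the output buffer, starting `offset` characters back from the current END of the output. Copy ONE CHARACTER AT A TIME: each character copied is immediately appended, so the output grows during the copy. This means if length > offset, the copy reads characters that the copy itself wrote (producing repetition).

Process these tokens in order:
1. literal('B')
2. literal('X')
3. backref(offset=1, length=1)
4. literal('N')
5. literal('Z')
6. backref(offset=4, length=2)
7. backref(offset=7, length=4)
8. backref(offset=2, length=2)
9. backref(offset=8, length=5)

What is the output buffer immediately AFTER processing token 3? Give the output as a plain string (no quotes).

Answer: BXX

Derivation:
Token 1: literal('B'). Output: "B"
Token 2: literal('X'). Output: "BX"
Token 3: backref(off=1, len=1). Copied 'X' from pos 1. Output: "BXX"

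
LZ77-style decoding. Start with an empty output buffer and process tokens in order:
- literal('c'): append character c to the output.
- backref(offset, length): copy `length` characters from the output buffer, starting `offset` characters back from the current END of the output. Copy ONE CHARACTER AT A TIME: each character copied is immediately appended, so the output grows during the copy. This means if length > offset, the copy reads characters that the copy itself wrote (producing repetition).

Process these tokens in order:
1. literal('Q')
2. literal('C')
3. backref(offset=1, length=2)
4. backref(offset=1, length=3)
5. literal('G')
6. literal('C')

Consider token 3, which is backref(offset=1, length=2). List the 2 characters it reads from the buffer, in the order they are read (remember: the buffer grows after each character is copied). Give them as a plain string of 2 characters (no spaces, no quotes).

Answer: CC

Derivation:
Token 1: literal('Q'). Output: "Q"
Token 2: literal('C'). Output: "QC"
Token 3: backref(off=1, len=2). Buffer before: "QC" (len 2)
  byte 1: read out[1]='C', append. Buffer now: "QCC"
  byte 2: read out[2]='C', append. Buffer now: "QCCC"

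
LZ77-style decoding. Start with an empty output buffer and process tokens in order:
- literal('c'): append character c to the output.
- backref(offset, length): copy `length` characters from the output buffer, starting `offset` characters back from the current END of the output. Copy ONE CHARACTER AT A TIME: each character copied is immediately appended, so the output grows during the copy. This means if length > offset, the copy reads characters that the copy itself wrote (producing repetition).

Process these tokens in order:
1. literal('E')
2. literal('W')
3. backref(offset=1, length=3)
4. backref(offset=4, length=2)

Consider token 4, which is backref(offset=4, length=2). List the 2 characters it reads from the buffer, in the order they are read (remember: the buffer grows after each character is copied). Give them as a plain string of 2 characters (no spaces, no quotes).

Answer: WW

Derivation:
Token 1: literal('E'). Output: "E"
Token 2: literal('W'). Output: "EW"
Token 3: backref(off=1, len=3) (overlapping!). Copied 'WWW' from pos 1. Output: "EWWWW"
Token 4: backref(off=4, len=2). Buffer before: "EWWWW" (len 5)
  byte 1: read out[1]='W', append. Buffer now: "EWWWWW"
  byte 2: read out[2]='W', append. Buffer now: "EWWWWWW"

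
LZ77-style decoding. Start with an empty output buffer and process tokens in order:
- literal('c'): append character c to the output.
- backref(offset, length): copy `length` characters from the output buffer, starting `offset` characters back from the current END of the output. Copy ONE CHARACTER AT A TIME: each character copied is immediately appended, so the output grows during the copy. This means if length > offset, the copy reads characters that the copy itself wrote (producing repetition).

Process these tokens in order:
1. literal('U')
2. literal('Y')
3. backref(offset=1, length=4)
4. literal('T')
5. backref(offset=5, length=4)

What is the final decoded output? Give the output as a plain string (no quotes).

Token 1: literal('U'). Output: "U"
Token 2: literal('Y'). Output: "UY"
Token 3: backref(off=1, len=4) (overlapping!). Copied 'YYYY' from pos 1. Output: "UYYYYY"
Token 4: literal('T'). Output: "UYYYYYT"
Token 5: backref(off=5, len=4). Copied 'YYYY' from pos 2. Output: "UYYYYYTYYYY"

Answer: UYYYYYTYYYY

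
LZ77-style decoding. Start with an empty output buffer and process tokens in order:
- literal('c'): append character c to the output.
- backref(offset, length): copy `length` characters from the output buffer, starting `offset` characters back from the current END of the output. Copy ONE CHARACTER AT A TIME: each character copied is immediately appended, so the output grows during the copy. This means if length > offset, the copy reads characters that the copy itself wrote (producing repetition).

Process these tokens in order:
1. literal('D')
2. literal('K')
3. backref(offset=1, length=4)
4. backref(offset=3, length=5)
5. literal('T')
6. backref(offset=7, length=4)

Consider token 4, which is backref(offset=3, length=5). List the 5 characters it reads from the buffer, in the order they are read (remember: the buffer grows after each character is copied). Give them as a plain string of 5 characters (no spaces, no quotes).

Token 1: literal('D'). Output: "D"
Token 2: literal('K'). Output: "DK"
Token 3: backref(off=1, len=4) (overlapping!). Copied 'KKKK' from pos 1. Output: "DKKKKK"
Token 4: backref(off=3, len=5). Buffer before: "DKKKKK" (len 6)
  byte 1: read out[3]='K', append. Buffer now: "DKKKKKK"
  byte 2: read out[4]='K', append. Buffer now: "DKKKKKKK"
  byte 3: read out[5]='K', append. Buffer now: "DKKKKKKKK"
  byte 4: read out[6]='K', append. Buffer now: "DKKKKKKKKK"
  byte 5: read out[7]='K', append. Buffer now: "DKKKKKKKKKK"

Answer: KKKKK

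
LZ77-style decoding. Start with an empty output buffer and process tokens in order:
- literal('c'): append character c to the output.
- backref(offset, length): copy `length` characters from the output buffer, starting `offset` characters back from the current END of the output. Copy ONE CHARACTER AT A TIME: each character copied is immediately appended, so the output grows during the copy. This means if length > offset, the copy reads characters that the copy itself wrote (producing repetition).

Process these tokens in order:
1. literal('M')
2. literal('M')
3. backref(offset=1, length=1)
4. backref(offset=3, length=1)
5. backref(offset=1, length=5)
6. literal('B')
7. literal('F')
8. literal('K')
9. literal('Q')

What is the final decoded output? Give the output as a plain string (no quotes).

Answer: MMMMMMMMMBFKQ

Derivation:
Token 1: literal('M'). Output: "M"
Token 2: literal('M'). Output: "MM"
Token 3: backref(off=1, len=1). Copied 'M' from pos 1. Output: "MMM"
Token 4: backref(off=3, len=1). Copied 'M' from pos 0. Output: "MMMM"
Token 5: backref(off=1, len=5) (overlapping!). Copied 'MMMMM' from pos 3. Output: "MMMMMMMMM"
Token 6: literal('B'). Output: "MMMMMMMMMB"
Token 7: literal('F'). Output: "MMMMMMMMMBF"
Token 8: literal('K'). Output: "MMMMMMMMMBFK"
Token 9: literal('Q'). Output: "MMMMMMMMMBFKQ"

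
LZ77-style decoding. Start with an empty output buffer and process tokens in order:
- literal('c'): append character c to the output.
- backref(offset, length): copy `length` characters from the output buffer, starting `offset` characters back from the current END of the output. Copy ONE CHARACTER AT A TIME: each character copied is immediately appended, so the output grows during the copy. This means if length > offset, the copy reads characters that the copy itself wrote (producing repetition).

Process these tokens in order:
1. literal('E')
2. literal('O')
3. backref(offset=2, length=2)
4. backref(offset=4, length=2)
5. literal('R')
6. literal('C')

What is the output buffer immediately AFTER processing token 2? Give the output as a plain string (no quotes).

Answer: EO

Derivation:
Token 1: literal('E'). Output: "E"
Token 2: literal('O'). Output: "EO"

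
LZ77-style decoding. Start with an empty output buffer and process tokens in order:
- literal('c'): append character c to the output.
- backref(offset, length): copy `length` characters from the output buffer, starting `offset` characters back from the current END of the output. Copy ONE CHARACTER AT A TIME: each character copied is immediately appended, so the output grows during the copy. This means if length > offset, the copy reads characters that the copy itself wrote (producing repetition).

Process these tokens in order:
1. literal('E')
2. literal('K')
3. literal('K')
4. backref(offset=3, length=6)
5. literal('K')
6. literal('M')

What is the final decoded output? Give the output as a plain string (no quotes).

Token 1: literal('E'). Output: "E"
Token 2: literal('K'). Output: "EK"
Token 3: literal('K'). Output: "EKK"
Token 4: backref(off=3, len=6) (overlapping!). Copied 'EKKEKK' from pos 0. Output: "EKKEKKEKK"
Token 5: literal('K'). Output: "EKKEKKEKKK"
Token 6: literal('M'). Output: "EKKEKKEKKKM"

Answer: EKKEKKEKKKM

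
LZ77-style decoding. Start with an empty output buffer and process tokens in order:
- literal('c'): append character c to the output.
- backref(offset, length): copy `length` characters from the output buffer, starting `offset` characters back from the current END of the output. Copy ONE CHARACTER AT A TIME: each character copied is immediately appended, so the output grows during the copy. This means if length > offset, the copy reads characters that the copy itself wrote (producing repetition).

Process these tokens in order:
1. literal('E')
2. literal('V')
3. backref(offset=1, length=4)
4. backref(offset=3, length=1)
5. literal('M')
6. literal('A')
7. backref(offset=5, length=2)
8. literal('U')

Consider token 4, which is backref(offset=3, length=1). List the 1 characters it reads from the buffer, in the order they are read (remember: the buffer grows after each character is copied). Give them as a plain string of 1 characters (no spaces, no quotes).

Token 1: literal('E'). Output: "E"
Token 2: literal('V'). Output: "EV"
Token 3: backref(off=1, len=4) (overlapping!). Copied 'VVVV' from pos 1. Output: "EVVVVV"
Token 4: backref(off=3, len=1). Buffer before: "EVVVVV" (len 6)
  byte 1: read out[3]='V', append. Buffer now: "EVVVVVV"

Answer: V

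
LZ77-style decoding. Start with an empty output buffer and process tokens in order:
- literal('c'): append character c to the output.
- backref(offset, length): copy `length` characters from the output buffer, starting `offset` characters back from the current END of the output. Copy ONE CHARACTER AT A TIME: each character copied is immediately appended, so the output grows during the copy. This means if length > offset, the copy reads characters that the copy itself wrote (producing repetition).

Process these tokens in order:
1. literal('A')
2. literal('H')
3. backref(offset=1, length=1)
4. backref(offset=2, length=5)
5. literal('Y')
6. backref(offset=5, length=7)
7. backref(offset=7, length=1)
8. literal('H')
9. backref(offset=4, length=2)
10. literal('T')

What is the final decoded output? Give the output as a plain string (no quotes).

Answer: AHHHHHHHYHHHHYHHHHHHT

Derivation:
Token 1: literal('A'). Output: "A"
Token 2: literal('H'). Output: "AH"
Token 3: backref(off=1, len=1). Copied 'H' from pos 1. Output: "AHH"
Token 4: backref(off=2, len=5) (overlapping!). Copied 'HHHHH' from pos 1. Output: "AHHHHHHH"
Token 5: literal('Y'). Output: "AHHHHHHHY"
Token 6: backref(off=5, len=7) (overlapping!). Copied 'HHHHYHH' from pos 4. Output: "AHHHHHHHYHHHHYHH"
Token 7: backref(off=7, len=1). Copied 'H' from pos 9. Output: "AHHHHHHHYHHHHYHHH"
Token 8: literal('H'). Output: "AHHHHHHHYHHHHYHHHH"
Token 9: backref(off=4, len=2). Copied 'HH' from pos 14. Output: "AHHHHHHHYHHHHYHHHHHH"
Token 10: literal('T'). Output: "AHHHHHHHYHHHHYHHHHHHT"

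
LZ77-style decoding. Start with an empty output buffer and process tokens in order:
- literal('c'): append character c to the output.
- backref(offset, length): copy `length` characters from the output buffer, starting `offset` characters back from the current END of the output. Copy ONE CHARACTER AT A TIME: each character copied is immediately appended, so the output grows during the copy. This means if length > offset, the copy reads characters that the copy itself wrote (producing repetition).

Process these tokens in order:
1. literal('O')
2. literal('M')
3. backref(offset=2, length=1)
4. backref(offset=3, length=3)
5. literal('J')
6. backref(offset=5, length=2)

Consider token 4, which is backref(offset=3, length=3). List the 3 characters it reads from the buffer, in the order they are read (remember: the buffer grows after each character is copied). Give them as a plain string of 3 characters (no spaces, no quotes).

Token 1: literal('O'). Output: "O"
Token 2: literal('M'). Output: "OM"
Token 3: backref(off=2, len=1). Copied 'O' from pos 0. Output: "OMO"
Token 4: backref(off=3, len=3). Buffer before: "OMO" (len 3)
  byte 1: read out[0]='O', append. Buffer now: "OMOO"
  byte 2: read out[1]='M', append. Buffer now: "OMOOM"
  byte 3: read out[2]='O', append. Buffer now: "OMOOMO"

Answer: OMO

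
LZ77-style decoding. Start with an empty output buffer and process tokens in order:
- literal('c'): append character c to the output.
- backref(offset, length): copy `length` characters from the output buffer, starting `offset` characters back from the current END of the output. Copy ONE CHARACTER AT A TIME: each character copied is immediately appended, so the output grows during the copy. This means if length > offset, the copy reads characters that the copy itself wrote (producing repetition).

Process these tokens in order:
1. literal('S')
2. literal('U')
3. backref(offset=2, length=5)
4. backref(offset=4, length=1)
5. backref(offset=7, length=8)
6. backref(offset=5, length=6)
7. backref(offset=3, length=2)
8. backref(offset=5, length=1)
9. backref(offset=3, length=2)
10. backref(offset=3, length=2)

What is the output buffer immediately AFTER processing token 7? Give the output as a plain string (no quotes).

Token 1: literal('S'). Output: "S"
Token 2: literal('U'). Output: "SU"
Token 3: backref(off=2, len=5) (overlapping!). Copied 'SUSUS' from pos 0. Output: "SUSUSUS"
Token 4: backref(off=4, len=1). Copied 'U' from pos 3. Output: "SUSUSUSU"
Token 5: backref(off=7, len=8) (overlapping!). Copied 'USUSUSUU' from pos 1. Output: "SUSUSUSUUSUSUSUU"
Token 6: backref(off=5, len=6) (overlapping!). Copied 'SUSUUS' from pos 11. Output: "SUSUSUSUUSUSUSUUSUSUUS"
Token 7: backref(off=3, len=2). Copied 'UU' from pos 19. Output: "SUSUSUSUUSUSUSUUSUSUUSUU"

Answer: SUSUSUSUUSUSUSUUSUSUUSUU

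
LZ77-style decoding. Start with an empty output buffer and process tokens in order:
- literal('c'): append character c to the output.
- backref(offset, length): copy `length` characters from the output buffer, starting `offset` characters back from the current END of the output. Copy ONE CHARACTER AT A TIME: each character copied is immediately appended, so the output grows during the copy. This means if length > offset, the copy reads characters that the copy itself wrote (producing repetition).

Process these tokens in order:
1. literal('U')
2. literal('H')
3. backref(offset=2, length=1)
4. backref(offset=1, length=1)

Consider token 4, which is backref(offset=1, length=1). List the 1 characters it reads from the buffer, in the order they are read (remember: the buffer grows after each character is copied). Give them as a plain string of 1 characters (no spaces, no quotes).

Answer: U

Derivation:
Token 1: literal('U'). Output: "U"
Token 2: literal('H'). Output: "UH"
Token 3: backref(off=2, len=1). Copied 'U' from pos 0. Output: "UHU"
Token 4: backref(off=1, len=1). Buffer before: "UHU" (len 3)
  byte 1: read out[2]='U', append. Buffer now: "UHUU"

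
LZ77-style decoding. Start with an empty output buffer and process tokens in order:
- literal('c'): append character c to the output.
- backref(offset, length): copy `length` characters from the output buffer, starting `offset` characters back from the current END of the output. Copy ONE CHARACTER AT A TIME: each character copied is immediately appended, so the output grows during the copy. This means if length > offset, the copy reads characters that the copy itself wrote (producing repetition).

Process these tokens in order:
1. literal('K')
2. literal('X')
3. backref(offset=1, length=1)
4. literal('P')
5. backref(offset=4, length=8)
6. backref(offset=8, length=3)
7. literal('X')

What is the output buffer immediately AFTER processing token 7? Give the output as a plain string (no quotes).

Token 1: literal('K'). Output: "K"
Token 2: literal('X'). Output: "KX"
Token 3: backref(off=1, len=1). Copied 'X' from pos 1. Output: "KXX"
Token 4: literal('P'). Output: "KXXP"
Token 5: backref(off=4, len=8) (overlapping!). Copied 'KXXPKXXP' from pos 0. Output: "KXXPKXXPKXXP"
Token 6: backref(off=8, len=3). Copied 'KXX' from pos 4. Output: "KXXPKXXPKXXPKXX"
Token 7: literal('X'). Output: "KXXPKXXPKXXPKXXX"

Answer: KXXPKXXPKXXPKXXX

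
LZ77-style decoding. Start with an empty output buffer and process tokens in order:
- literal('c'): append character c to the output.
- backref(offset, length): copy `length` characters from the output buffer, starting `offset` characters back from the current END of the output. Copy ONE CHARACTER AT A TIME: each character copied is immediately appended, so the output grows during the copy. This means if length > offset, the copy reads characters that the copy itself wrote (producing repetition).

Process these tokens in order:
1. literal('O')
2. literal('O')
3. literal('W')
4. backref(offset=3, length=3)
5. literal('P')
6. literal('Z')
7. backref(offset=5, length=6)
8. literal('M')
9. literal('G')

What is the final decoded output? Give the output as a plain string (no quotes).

Token 1: literal('O'). Output: "O"
Token 2: literal('O'). Output: "OO"
Token 3: literal('W'). Output: "OOW"
Token 4: backref(off=3, len=3). Copied 'OOW' from pos 0. Output: "OOWOOW"
Token 5: literal('P'). Output: "OOWOOWP"
Token 6: literal('Z'). Output: "OOWOOWPZ"
Token 7: backref(off=5, len=6) (overlapping!). Copied 'OOWPZO' from pos 3. Output: "OOWOOWPZOOWPZO"
Token 8: literal('M'). Output: "OOWOOWPZOOWPZOM"
Token 9: literal('G'). Output: "OOWOOWPZOOWPZOMG"

Answer: OOWOOWPZOOWPZOMG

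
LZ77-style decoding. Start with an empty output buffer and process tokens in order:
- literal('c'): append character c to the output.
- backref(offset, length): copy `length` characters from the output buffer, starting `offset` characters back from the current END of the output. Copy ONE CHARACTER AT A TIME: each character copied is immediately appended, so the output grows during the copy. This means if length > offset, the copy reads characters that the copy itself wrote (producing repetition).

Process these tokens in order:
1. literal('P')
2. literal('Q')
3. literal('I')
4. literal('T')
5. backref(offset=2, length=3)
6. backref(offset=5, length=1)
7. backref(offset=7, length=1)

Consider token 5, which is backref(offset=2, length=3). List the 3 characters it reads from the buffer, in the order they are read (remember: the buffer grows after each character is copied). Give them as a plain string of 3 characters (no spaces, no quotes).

Token 1: literal('P'). Output: "P"
Token 2: literal('Q'). Output: "PQ"
Token 3: literal('I'). Output: "PQI"
Token 4: literal('T'). Output: "PQIT"
Token 5: backref(off=2, len=3). Buffer before: "PQIT" (len 4)
  byte 1: read out[2]='I', append. Buffer now: "PQITI"
  byte 2: read out[3]='T', append. Buffer now: "PQITIT"
  byte 3: read out[4]='I', append. Buffer now: "PQITITI"

Answer: ITI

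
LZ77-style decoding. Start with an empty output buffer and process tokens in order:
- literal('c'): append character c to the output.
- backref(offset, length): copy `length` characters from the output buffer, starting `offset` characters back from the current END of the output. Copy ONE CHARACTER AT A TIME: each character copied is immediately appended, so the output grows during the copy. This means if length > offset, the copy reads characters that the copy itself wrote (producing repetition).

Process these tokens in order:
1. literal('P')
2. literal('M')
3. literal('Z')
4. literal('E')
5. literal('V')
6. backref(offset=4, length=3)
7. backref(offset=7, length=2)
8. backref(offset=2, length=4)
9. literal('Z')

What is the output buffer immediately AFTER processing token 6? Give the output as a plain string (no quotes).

Token 1: literal('P'). Output: "P"
Token 2: literal('M'). Output: "PM"
Token 3: literal('Z'). Output: "PMZ"
Token 4: literal('E'). Output: "PMZE"
Token 5: literal('V'). Output: "PMZEV"
Token 6: backref(off=4, len=3). Copied 'MZE' from pos 1. Output: "PMZEVMZE"

Answer: PMZEVMZE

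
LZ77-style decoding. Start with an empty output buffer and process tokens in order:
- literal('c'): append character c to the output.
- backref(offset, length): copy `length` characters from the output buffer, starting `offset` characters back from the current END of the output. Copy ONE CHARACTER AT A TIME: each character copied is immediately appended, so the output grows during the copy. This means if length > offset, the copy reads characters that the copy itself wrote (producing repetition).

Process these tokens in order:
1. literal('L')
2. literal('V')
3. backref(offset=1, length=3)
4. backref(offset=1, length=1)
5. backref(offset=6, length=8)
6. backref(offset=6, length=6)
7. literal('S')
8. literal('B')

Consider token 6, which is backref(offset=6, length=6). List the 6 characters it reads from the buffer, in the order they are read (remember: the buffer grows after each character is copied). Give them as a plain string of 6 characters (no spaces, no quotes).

Token 1: literal('L'). Output: "L"
Token 2: literal('V'). Output: "LV"
Token 3: backref(off=1, len=3) (overlapping!). Copied 'VVV' from pos 1. Output: "LVVVV"
Token 4: backref(off=1, len=1). Copied 'V' from pos 4. Output: "LVVVVV"
Token 5: backref(off=6, len=8) (overlapping!). Copied 'LVVVVVLV' from pos 0. Output: "LVVVVVLVVVVVLV"
Token 6: backref(off=6, len=6). Buffer before: "LVVVVVLVVVVVLV" (len 14)
  byte 1: read out[8]='V', append. Buffer now: "LVVVVVLVVVVVLVV"
  byte 2: read out[9]='V', append. Buffer now: "LVVVVVLVVVVVLVVV"
  byte 3: read out[10]='V', append. Buffer now: "LVVVVVLVVVVVLVVVV"
  byte 4: read out[11]='V', append. Buffer now: "LVVVVVLVVVVVLVVVVV"
  byte 5: read out[12]='L', append. Buffer now: "LVVVVVLVVVVVLVVVVVL"
  byte 6: read out[13]='V', append. Buffer now: "LVVVVVLVVVVVLVVVVVLV"

Answer: VVVVLV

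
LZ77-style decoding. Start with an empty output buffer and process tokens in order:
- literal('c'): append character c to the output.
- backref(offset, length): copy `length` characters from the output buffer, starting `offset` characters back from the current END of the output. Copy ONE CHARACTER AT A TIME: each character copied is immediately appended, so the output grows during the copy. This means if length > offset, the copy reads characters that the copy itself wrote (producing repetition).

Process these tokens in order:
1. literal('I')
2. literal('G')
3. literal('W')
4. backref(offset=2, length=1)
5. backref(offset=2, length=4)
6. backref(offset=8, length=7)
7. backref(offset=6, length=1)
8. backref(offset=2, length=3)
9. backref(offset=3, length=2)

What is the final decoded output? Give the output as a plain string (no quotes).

Answer: IGWGWGWGIGWGWGWGWGWWG

Derivation:
Token 1: literal('I'). Output: "I"
Token 2: literal('G'). Output: "IG"
Token 3: literal('W'). Output: "IGW"
Token 4: backref(off=2, len=1). Copied 'G' from pos 1. Output: "IGWG"
Token 5: backref(off=2, len=4) (overlapping!). Copied 'WGWG' from pos 2. Output: "IGWGWGWG"
Token 6: backref(off=8, len=7). Copied 'IGWGWGW' from pos 0. Output: "IGWGWGWGIGWGWGW"
Token 7: backref(off=6, len=1). Copied 'G' from pos 9. Output: "IGWGWGWGIGWGWGWG"
Token 8: backref(off=2, len=3) (overlapping!). Copied 'WGW' from pos 14. Output: "IGWGWGWGIGWGWGWGWGW"
Token 9: backref(off=3, len=2). Copied 'WG' from pos 16. Output: "IGWGWGWGIGWGWGWGWGWWG"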